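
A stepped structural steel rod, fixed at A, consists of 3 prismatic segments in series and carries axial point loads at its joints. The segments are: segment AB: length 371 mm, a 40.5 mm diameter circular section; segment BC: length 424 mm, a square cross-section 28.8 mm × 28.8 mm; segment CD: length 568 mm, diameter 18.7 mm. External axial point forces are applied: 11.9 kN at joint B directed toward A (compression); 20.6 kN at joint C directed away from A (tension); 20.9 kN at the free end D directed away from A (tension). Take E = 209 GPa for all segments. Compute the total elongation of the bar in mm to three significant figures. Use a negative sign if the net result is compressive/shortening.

Internal axial forces (sectioning from the free end, tension +): N_CD = 20.9 kN, N_BC = 41.5 kN, N_AB = 29.6 kN.
A_AB = 1288 mm².
A_BC = 829.4 mm².
A_CD = 274.6 mm².
δ_AB = 29600·371/(1288·209000) = 0.04079 mm
δ_BC = 41500·424/(829.4·209000) = 0.1015 mm
δ_CD = 20900·568/(274.6·209000) = 0.2068 mm
δ = Σδ_i = 0.3491 mm.

0.349 mm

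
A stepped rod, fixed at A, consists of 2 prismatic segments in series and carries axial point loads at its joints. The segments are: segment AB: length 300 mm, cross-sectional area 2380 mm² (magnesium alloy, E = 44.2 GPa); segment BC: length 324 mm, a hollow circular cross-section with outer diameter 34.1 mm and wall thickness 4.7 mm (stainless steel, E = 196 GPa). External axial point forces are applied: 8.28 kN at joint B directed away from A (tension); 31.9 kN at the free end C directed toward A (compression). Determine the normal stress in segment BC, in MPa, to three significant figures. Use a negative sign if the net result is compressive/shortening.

Internal axial forces (sectioning from the free end, tension +): N_BC = -31.9 kN, N_AB = -23.62 kN.
A_BC = 434.1 mm².
σ_BC = N_BC/A_BC = -31900/434.1 = -73.48 MPa.

-73.5 MPa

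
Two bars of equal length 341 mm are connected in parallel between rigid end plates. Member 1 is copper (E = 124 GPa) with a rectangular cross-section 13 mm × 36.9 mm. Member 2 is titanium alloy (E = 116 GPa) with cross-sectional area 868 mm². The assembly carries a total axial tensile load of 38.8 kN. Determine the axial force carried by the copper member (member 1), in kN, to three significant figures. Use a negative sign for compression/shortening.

A_1 = 479.7 mm².
Equal strain + equilibrium ⇒ each member carries load in proportion to AE: A₁E₁ = 59480000 N, A₂E₂ = 100700000 N, ΣAE = 160200000 N.
F₁ = P·A₁E₁/ΣAE = 38800·59480000/160200000 = 14410 N.

14.4 kN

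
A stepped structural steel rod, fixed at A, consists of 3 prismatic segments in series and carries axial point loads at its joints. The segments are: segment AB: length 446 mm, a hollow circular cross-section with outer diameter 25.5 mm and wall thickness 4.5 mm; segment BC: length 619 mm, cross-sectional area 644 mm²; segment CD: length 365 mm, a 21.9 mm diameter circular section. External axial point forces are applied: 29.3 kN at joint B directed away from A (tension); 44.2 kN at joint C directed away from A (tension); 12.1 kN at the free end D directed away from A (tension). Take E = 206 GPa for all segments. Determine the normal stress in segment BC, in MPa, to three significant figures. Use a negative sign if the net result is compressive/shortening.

Internal axial forces (sectioning from the free end, tension +): N_CD = 12.1 kN, N_BC = 56.3 kN, N_AB = 85.6 kN.
σ_BC = N_BC/A_BC = 56300/644 = 87.42 MPa.

87.4 MPa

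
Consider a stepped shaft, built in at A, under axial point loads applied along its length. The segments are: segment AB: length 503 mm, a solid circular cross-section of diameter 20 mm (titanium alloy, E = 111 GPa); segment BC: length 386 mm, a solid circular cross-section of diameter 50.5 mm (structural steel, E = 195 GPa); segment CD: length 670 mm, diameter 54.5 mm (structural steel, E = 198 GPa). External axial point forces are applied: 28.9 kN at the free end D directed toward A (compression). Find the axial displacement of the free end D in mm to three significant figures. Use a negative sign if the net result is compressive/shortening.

Internal axial forces (sectioning from the free end, tension +): N_CD = -28.9 kN, N_BC = -28.9 kN, N_AB = -28.9 kN.
A_AB = 314.2 mm².
A_BC = 2003 mm².
A_CD = 2333 mm².
δ_AB = -28900·503/(314.2·111000) = -0.4169 mm
δ_BC = -28900·386/(2003·195000) = -0.02856 mm
δ_CD = -28900·670/(2333·198000) = -0.04192 mm
δ = Σδ_i = -0.4873 mm.

-0.487 mm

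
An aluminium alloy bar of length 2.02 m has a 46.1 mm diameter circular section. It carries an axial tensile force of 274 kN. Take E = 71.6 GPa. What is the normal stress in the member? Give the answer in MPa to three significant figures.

164 MPa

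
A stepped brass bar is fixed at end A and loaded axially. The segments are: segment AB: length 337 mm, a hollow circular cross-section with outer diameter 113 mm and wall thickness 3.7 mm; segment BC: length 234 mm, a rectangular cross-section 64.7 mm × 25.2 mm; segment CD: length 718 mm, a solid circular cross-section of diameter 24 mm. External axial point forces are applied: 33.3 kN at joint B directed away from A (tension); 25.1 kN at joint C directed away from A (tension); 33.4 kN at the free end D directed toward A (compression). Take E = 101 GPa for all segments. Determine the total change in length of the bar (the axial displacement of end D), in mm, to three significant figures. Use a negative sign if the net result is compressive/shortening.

-0.471 mm

Internal axial forces (sectioning from the free end, tension +): N_CD = -33.4 kN, N_BC = -8.3 kN, N_AB = 25 kN.
A_AB = 1270 mm².
A_BC = 1630 mm².
A_CD = 452.4 mm².
δ_AB = 25000·337/(1270·101000) = 0.06566 mm
δ_BC = -8300·234/(1630·101000) = -0.01179 mm
δ_CD = -33400·718/(452.4·101000) = -0.5249 mm
δ = Σδ_i = -0.471 mm.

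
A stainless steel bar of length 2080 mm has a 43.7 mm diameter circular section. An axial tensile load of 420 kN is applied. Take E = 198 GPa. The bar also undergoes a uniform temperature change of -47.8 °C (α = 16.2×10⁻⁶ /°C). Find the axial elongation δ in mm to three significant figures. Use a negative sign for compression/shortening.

1.33 mm

A = 1500 mm².
δ_mech = NL/(AE) = 420000·2080/(1500·198000) = 2.942 mm.
δ_thermal = αLΔT = 16.2e-6·2080·-47.8 = -1.611 mm.
δ = δ_mech + δ_thermal = 1.331 mm.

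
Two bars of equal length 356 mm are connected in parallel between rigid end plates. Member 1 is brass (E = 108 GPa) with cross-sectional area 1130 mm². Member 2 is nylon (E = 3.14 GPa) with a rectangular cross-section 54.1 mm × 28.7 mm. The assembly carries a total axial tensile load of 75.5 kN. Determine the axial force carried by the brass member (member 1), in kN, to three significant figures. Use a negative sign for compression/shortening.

72.6 kN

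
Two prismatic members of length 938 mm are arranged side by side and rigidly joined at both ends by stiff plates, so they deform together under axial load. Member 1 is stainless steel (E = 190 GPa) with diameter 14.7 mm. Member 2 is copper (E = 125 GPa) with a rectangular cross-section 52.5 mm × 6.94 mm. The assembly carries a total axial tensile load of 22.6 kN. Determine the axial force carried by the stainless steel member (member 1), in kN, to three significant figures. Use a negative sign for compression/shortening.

A_1 = 169.7 mm².
A_2 = 364.4 mm².
Equal strain + equilibrium ⇒ each member carries load in proportion to AE: A₁E₁ = 32250000 N, A₂E₂ = 45540000 N, ΣAE = 77790000 N.
F₁ = P·A₁E₁/ΣAE = 22600·32250000/77790000 = 9368 N.

9.37 kN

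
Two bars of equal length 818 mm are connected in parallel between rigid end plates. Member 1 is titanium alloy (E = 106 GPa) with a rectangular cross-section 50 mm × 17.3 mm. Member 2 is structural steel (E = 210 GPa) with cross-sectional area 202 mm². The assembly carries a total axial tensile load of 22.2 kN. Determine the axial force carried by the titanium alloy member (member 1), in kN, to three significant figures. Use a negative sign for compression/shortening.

A_1 = 865 mm².
Equal strain + equilibrium ⇒ each member carries load in proportion to AE: A₁E₁ = 91690000 N, A₂E₂ = 42420000 N, ΣAE = 134100000 N.
F₁ = P·A₁E₁/ΣAE = 22200·91690000/134100000 = 15180 N.

15.2 kN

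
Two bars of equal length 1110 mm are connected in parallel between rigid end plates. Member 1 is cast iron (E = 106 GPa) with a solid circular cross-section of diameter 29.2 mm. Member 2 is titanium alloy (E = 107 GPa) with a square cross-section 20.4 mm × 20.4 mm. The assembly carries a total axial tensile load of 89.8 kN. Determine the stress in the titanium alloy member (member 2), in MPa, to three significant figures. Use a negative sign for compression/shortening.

A_1 = 669.7 mm².
A_2 = 416.2 mm².
Equal strain + equilibrium ⇒ each member carries load in proportion to AE: A₁E₁ = 70980000 N, A₂E₂ = 44530000 N, ΣAE = 115500000 N.
σ₂ = P·E₂/ΣAE = 89800·107000/115500000 = 83.18 MPa.

83.2 MPa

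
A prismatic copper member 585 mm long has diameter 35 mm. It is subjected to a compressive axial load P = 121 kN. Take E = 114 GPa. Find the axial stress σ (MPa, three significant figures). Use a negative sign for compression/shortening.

A = 962.1 mm².
σ = N/A = -121000/962.1 = -125.8 MPa.

-126 MPa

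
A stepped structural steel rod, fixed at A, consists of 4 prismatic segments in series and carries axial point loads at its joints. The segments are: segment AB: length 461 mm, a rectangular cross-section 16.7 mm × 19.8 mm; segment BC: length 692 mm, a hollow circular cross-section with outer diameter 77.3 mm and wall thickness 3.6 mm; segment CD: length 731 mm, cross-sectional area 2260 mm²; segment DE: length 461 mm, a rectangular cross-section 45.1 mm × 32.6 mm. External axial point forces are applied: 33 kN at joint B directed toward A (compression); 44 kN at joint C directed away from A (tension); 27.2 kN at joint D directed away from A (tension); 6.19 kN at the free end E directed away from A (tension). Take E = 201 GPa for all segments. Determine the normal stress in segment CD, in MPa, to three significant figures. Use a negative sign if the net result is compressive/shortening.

Internal axial forces (sectioning from the free end, tension +): N_DE = 6.19 kN, N_CD = 33.39 kN, N_BC = 77.39 kN, N_AB = 44.39 kN.
σ_CD = N_CD/A_CD = 33390/2260 = 14.77 MPa.

14.8 MPa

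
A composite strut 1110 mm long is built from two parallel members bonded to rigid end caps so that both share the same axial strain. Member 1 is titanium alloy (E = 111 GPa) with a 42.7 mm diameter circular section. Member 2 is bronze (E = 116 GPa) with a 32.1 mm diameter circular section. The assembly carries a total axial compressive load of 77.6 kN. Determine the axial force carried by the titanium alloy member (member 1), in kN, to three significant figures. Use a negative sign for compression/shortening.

A_1 = 1432 mm².
A_2 = 809.3 mm².
Equal strain + equilibrium ⇒ each member carries load in proportion to AE: A₁E₁ = 159000000 N, A₂E₂ = 93880000 N, ΣAE = 252800000 N.
F₁ = P·A₁E₁/ΣAE = -77600·159000000/252800000 = -48790 N.

-48.8 kN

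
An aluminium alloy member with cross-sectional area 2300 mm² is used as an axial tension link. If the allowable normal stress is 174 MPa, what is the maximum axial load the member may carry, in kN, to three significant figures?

400 kN

P_max = σ_allow · A = 174 · 2300 = 400200 N = 400.2 kN.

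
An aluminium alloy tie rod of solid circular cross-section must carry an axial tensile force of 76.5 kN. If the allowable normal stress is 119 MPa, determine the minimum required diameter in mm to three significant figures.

Required area A ≥ P/σ_allow = 76500/119 = 642.9 mm².
For a solid circular section, d ≥ √(4A/π) = 28.61 mm.

28.6 mm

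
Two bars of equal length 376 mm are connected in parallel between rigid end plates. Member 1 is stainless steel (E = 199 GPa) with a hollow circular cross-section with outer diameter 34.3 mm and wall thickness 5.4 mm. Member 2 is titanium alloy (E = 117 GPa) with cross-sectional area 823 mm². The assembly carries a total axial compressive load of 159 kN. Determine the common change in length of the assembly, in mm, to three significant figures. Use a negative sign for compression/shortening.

A_1 = 490.3 mm².
Equal strain + equilibrium ⇒ each member carries load in proportion to AE: A₁E₁ = 97570000 N, A₂E₂ = 96290000 N, ΣAE = 193900000 N.
δ = PL/ΣAE = -159000·376/193900000 = -0.3084 mm.

-0.308 mm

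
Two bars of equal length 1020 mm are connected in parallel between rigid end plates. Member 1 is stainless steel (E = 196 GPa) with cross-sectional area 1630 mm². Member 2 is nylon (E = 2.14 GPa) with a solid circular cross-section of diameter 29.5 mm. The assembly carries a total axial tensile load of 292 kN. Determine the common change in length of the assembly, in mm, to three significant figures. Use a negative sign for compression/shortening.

0.928 mm

A_2 = 683.5 mm².
Equal strain + equilibrium ⇒ each member carries load in proportion to AE: A₁E₁ = 319500000 N, A₂E₂ = 1463000 N, ΣAE = 320900000 N.
δ = PL/ΣAE = 292000·1020/320900000 = 0.928 mm.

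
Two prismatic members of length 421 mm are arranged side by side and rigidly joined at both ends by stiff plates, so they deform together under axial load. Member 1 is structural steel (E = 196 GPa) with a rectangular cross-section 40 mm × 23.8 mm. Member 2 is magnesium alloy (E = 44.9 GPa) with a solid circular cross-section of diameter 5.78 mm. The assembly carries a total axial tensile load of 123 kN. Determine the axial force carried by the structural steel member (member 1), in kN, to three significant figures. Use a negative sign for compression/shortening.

122 kN

A_1 = 952 mm².
A_2 = 26.24 mm².
Equal strain + equilibrium ⇒ each member carries load in proportion to AE: A₁E₁ = 186600000 N, A₂E₂ = 1178000 N, ΣAE = 187800000 N.
F₁ = P·A₁E₁/ΣAE = 123000·186600000/187800000 = 122200 N.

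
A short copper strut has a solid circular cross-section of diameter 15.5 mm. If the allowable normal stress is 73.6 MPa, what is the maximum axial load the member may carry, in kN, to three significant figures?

A = 188.7 mm².
P_max = σ_allow · A = 73.6 · 188.7 = 13890 N = 13.89 kN.

13.9 kN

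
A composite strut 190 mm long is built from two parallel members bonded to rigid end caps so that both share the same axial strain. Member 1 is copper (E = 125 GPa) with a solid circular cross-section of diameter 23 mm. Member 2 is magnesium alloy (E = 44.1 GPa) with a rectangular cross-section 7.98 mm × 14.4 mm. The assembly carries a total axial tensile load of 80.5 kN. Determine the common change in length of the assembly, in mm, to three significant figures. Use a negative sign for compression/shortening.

0.268 mm

A_1 = 415.5 mm².
A_2 = 114.9 mm².
Equal strain + equilibrium ⇒ each member carries load in proportion to AE: A₁E₁ = 51930000 N, A₂E₂ = 5068000 N, ΣAE = 57000000 N.
δ = PL/ΣAE = 80500·190/57000000 = 0.2683 mm.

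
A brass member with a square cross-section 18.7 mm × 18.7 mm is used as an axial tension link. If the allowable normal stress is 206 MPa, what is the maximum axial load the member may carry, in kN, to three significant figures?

72.0 kN

A = 349.7 mm².
P_max = σ_allow · A = 206 · 349.7 = 72040 N = 72.04 kN.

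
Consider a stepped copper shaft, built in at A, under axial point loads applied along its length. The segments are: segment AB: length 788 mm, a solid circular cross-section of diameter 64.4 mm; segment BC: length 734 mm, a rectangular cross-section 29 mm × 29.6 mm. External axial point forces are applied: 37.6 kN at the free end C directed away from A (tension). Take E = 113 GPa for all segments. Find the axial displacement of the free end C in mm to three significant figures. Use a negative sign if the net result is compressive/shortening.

0.365 mm

Internal axial forces (sectioning from the free end, tension +): N_BC = 37.6 kN, N_AB = 37.6 kN.
A_AB = 3257 mm².
A_BC = 858.4 mm².
δ_AB = 37600·788/(3257·113000) = 0.0805 mm
δ_BC = 37600·734/(858.4·113000) = 0.2845 mm
δ = Σδ_i = 0.365 mm.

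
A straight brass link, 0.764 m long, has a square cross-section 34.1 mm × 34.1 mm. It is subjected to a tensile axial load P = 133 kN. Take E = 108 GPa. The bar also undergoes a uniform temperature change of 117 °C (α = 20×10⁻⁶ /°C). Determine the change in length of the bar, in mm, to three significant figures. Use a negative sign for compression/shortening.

A = 1163 mm².
δ_mech = NL/(AE) = 133000·764/(1163·108000) = 0.8091 mm.
δ_thermal = αLΔT = 20e-6·764·117 = 1.788 mm.
δ = δ_mech + δ_thermal = 2.597 mm.

2.60 mm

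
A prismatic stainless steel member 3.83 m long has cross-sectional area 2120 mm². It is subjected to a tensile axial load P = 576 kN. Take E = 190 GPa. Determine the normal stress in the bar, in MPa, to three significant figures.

272 MPa

σ = N/A = 576000/2120 = 271.7 MPa.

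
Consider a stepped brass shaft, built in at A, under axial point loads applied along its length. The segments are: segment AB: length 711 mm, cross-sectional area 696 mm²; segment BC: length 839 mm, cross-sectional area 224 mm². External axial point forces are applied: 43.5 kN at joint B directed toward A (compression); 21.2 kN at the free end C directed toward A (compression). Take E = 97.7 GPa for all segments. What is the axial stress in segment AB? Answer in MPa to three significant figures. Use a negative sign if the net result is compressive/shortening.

-93.0 MPa

Internal axial forces (sectioning from the free end, tension +): N_BC = -21.2 kN, N_AB = -64.7 kN.
σ_AB = N_AB/A_AB = -64700/696 = -92.96 MPa.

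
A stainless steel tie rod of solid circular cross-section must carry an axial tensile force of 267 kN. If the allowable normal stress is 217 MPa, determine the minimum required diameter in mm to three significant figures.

39.6 mm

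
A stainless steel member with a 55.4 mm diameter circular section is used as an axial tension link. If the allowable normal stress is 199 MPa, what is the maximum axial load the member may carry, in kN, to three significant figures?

480 kN

A = 2411 mm².
P_max = σ_allow · A = 199 · 2411 = 479700 N = 479.7 kN.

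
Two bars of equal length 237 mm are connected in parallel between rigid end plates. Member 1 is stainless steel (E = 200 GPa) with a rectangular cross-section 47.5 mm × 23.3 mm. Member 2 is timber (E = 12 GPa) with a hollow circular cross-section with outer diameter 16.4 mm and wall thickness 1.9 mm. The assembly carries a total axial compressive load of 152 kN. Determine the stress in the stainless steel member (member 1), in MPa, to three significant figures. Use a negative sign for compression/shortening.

-137 MPa

A_1 = 1107 mm².
A_2 = 86.55 mm².
Equal strain + equilibrium ⇒ each member carries load in proportion to AE: A₁E₁ = 221400000 N, A₂E₂ = 1039000 N, ΣAE = 222400000 N.
σ₁ = P·E₁/ΣAE = -152000·200000/222400000 = -136.7 MPa.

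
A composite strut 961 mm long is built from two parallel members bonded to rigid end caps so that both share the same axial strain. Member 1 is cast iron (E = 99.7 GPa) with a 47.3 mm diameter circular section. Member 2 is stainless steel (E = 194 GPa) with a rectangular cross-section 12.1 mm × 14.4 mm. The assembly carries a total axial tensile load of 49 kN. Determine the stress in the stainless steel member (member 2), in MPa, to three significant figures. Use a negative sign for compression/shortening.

A_1 = 1757 mm².
A_2 = 174.2 mm².
Equal strain + equilibrium ⇒ each member carries load in proportion to AE: A₁E₁ = 175200000 N, A₂E₂ = 33800000 N, ΣAE = 209000000 N.
σ₂ = P·E₂/ΣAE = 49000·194000/209000000 = 45.49 MPa.

45.5 MPa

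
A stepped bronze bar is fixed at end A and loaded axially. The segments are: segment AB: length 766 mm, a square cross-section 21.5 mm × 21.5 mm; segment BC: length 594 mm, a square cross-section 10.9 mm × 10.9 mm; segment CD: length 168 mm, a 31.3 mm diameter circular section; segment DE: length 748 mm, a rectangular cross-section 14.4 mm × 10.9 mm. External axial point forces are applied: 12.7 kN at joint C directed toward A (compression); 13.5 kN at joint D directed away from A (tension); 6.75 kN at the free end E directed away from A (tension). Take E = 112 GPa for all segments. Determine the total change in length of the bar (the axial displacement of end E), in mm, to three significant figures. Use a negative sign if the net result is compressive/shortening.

0.775 mm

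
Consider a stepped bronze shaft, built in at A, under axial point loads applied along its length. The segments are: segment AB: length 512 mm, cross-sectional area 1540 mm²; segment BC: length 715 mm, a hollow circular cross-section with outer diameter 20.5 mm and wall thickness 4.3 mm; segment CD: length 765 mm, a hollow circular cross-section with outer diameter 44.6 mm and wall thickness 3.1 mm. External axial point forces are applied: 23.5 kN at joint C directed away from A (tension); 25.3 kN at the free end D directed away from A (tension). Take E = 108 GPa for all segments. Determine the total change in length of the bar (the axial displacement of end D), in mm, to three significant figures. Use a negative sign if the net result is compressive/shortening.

Internal axial forces (sectioning from the free end, tension +): N_CD = 25.3 kN, N_BC = 48.8 kN, N_AB = 48.8 kN.
A_BC = 218.8 mm².
A_CD = 404.2 mm².
δ_AB = 48800·512/(1540·108000) = 0.1502 mm
δ_BC = 48800·715/(218.8·108000) = 1.476 mm
δ_CD = 25300·765/(404.2·108000) = 0.4434 mm
δ = Σδ_i = 2.07 mm.

2.07 mm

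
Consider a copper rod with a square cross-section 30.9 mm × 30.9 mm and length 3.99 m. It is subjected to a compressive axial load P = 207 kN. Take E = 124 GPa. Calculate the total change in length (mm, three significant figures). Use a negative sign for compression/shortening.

-6.98 mm

A = 954.8 mm².
δ_mech = NL/(AE) = -207000·3990/(954.8·124000) = -6.976 mm.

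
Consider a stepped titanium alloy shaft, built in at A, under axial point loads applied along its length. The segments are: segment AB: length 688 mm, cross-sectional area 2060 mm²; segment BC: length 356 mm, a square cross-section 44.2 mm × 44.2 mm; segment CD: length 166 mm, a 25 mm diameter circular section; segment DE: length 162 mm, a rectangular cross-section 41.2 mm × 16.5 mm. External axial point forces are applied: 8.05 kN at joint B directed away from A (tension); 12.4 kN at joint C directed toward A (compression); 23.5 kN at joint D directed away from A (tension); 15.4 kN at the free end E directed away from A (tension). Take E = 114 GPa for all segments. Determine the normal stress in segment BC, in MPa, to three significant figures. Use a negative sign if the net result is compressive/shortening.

13.6 MPa

Internal axial forces (sectioning from the free end, tension +): N_DE = 15.4 kN, N_CD = 38.9 kN, N_BC = 26.5 kN, N_AB = 34.55 kN.
A_BC = 1954 mm².
σ_BC = N_BC/A_BC = 26500/1954 = 13.56 MPa.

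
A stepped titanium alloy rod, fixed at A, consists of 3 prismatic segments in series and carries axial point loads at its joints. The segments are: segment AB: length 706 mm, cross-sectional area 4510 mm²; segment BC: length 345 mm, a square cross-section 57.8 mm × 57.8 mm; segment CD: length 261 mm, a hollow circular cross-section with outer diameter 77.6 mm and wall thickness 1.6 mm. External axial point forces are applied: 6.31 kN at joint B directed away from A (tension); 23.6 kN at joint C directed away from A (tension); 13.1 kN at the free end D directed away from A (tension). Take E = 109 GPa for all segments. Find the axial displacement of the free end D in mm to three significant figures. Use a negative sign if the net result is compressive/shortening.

0.179 mm

Internal axial forces (sectioning from the free end, tension +): N_CD = 13.1 kN, N_BC = 36.7 kN, N_AB = 43.01 kN.
A_BC = 3341 mm².
A_CD = 382 mm².
δ_AB = 43010·706/(4510·109000) = 0.06177 mm
δ_BC = 36700·345/(3341·109000) = 0.03477 mm
δ_CD = 13100·261/(382·109000) = 0.08211 mm
δ = Σδ_i = 0.1787 mm.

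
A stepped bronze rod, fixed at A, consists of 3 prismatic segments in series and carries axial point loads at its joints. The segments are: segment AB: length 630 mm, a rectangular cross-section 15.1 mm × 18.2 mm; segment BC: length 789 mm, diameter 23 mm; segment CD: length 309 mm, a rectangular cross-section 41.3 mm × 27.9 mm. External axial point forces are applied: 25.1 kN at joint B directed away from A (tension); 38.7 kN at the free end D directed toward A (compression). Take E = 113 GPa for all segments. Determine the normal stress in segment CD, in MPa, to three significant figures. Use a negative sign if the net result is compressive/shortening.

-33.6 MPa

Internal axial forces (sectioning from the free end, tension +): N_CD = -38.7 kN, N_BC = -38.7 kN, N_AB = -13.6 kN.
A_CD = 1152 mm².
σ_CD = N_CD/A_CD = -38700/1152 = -33.59 MPa.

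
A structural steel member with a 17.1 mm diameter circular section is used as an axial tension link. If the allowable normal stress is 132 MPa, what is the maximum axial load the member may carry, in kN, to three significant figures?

A = 229.7 mm².
P_max = σ_allow · A = 132 · 229.7 = 30310 N = 30.31 kN.

30.3 kN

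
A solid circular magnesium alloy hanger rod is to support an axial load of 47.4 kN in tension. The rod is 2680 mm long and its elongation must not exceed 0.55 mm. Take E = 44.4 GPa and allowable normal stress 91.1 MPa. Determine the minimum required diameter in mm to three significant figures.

81.4 mm

Required area A ≥ P/σ_allow = 47400/91.1 = 520.3 mm².
For a solid circular section, d ≥ √(4A/π) = 25.74 mm.
Elongation limit: A ≥ PL/(Eδ_allow) = 47400·2680/(44400·0.55) = 5202 mm² ⇒ d ≥ 81.38 mm.
The elongation limit governs.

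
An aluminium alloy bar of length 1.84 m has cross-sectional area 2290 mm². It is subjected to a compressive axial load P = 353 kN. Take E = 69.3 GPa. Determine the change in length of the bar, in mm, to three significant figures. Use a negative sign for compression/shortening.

δ_mech = NL/(AE) = -353000·1840/(2290·69300) = -4.093 mm.

-4.09 mm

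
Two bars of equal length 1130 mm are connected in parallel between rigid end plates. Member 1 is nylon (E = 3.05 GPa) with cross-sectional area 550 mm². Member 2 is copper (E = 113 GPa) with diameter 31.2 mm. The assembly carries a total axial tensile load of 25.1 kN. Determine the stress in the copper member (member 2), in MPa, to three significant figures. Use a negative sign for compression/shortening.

32.2 MPa

A_2 = 764.5 mm².
Equal strain + equilibrium ⇒ each member carries load in proportion to AE: A₁E₁ = 1678000 N, A₂E₂ = 86390000 N, ΣAE = 88070000 N.
σ₂ = P·E₂/ΣAE = 25100·113000/88070000 = 32.2 MPa.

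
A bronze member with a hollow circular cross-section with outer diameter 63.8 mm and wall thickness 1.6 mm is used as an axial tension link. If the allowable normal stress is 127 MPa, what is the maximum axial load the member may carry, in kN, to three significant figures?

39.7 kN

A = 312.7 mm².
P_max = σ_allow · A = 127 · 312.7 = 39710 N = 39.71 kN.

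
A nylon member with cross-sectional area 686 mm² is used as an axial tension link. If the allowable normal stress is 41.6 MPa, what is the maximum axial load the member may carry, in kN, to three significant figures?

28.5 kN

P_max = σ_allow · A = 41.6 · 686 = 28540 N = 28.54 kN.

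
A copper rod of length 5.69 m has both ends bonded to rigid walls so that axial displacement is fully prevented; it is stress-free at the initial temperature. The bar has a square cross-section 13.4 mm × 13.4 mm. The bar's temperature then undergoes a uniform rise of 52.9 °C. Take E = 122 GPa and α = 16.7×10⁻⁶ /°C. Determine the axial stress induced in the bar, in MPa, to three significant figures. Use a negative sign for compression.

-108 MPa

Free thermal expansion αLΔT = 16.7e-6 · 5690 · 52.9 = 5.027 mm.
The walls impose strain ε = −(5.027)/5690 = -8.8343e-04; σ = Eε = 122000 · -8.8343e-04 = -107.8 MPa.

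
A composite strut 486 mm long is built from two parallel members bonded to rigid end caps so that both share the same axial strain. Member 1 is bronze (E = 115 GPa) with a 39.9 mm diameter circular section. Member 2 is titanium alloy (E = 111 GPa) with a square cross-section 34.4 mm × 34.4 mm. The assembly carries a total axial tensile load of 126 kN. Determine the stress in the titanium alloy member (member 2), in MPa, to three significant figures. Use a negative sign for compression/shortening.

A_1 = 1250 mm².
A_2 = 1183 mm².
Equal strain + equilibrium ⇒ each member carries load in proportion to AE: A₁E₁ = 143800000 N, A₂E₂ = 131400000 N, ΣAE = 275100000 N.
σ₂ = P·E₂/ΣAE = 126000·111000/275100000 = 50.83 MPa.

50.8 MPa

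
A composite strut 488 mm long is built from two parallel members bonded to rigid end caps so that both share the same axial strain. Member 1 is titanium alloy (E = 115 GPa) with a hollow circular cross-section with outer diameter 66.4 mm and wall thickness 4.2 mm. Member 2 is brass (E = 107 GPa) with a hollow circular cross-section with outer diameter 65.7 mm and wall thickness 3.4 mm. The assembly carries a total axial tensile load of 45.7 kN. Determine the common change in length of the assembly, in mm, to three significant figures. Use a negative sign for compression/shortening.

0.135 mm

A_1 = 820.7 mm².
A_2 = 665.5 mm².
Equal strain + equilibrium ⇒ each member carries load in proportion to AE: A₁E₁ = 94380000 N, A₂E₂ = 71200000 N, ΣAE = 165600000 N.
δ = PL/ΣAE = 45700·488/165600000 = 0.1347 mm.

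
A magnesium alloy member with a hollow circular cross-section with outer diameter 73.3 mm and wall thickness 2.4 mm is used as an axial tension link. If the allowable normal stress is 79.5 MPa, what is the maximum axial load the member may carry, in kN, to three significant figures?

A = 534.6 mm².
P_max = σ_allow · A = 79.5 · 534.6 = 42500 N = 42.5 kN.

42.5 kN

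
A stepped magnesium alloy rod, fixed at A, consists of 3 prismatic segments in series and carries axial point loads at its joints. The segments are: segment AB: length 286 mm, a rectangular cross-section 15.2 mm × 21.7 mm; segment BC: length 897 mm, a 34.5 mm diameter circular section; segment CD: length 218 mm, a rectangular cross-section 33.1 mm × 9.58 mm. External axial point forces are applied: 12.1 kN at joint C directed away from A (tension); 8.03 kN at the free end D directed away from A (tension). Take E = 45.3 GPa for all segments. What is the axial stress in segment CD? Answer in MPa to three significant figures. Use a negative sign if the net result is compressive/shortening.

Internal axial forces (sectioning from the free end, tension +): N_CD = 8.03 kN, N_BC = 20.13 kN, N_AB = 20.13 kN.
A_CD = 317.1 mm².
σ_CD = N_CD/A_CD = 8030/317.1 = 25.32 MPa.

25.3 MPa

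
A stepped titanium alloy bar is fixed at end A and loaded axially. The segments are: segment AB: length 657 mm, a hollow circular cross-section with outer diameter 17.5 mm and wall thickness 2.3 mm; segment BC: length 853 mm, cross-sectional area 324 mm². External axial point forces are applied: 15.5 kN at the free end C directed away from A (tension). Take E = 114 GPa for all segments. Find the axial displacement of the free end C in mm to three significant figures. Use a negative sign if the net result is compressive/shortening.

1.17 mm

Internal axial forces (sectioning from the free end, tension +): N_BC = 15.5 kN, N_AB = 15.5 kN.
A_AB = 109.8 mm².
δ_AB = 15500·657/(109.8·114000) = 0.8133 mm
δ_BC = 15500·853/(324·114000) = 0.358 mm
δ = Σδ_i = 1.171 mm.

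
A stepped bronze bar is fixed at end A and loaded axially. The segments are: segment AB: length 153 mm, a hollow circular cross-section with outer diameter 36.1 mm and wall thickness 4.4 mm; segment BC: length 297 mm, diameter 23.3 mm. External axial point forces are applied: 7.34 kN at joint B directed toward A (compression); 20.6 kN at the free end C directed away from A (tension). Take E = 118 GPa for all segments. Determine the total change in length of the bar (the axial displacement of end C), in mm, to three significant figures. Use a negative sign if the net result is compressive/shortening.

0.161 mm

Internal axial forces (sectioning from the free end, tension +): N_BC = 20.6 kN, N_AB = 13.26 kN.
A_AB = 438.2 mm².
A_BC = 426.4 mm².
δ_AB = 13260·153/(438.2·118000) = 0.03924 mm
δ_BC = 20600·297/(426.4·118000) = 0.1216 mm
δ = Σδ_i = 0.1608 mm.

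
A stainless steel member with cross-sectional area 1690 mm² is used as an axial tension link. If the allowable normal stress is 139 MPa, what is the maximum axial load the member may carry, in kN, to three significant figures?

P_max = σ_allow · A = 139 · 1690 = 234900 N = 234.9 kN.

235 kN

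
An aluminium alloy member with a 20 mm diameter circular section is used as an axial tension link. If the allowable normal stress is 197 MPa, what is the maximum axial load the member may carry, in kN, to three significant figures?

61.9 kN

A = 314.2 mm².
P_max = σ_allow · A = 197 · 314.2 = 61890 N = 61.89 kN.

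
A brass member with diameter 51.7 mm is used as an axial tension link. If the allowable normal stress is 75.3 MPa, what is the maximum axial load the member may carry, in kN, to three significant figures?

158 kN

A = 2099 mm².
P_max = σ_allow · A = 75.3 · 2099 = 158100 N = 158.1 kN.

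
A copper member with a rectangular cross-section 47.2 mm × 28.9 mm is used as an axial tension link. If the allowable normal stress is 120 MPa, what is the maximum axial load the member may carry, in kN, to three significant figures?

A = 1364 mm².
P_max = σ_allow · A = 120 · 1364 = 163700 N = 163.7 kN.

164 kN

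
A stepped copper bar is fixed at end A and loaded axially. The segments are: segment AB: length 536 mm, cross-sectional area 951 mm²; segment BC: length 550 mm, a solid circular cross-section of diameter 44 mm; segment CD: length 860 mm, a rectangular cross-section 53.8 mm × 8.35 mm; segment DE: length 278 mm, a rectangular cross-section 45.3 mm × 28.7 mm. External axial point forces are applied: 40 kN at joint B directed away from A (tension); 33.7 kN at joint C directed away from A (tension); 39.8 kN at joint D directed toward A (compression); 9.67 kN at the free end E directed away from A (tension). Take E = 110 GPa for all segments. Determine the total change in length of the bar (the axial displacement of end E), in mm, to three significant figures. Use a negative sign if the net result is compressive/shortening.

Internal axial forces (sectioning from the free end, tension +): N_DE = 9.67 kN, N_CD = -30.13 kN, N_BC = 3.57 kN, N_AB = 43.57 kN.
A_BC = 1521 mm².
A_CD = 449.2 mm².
A_DE = 1300 mm².
δ_AB = 43570·536/(951·110000) = 0.2232 mm
δ_BC = 3570·550/(1521·110000) = 0.01174 mm
δ_CD = -30130·860/(449.2·110000) = -0.5244 mm
δ_DE = 9670·278/(1300·110000) = 0.0188 mm
δ = Σδ_i = -0.2706 mm.

-0.271 mm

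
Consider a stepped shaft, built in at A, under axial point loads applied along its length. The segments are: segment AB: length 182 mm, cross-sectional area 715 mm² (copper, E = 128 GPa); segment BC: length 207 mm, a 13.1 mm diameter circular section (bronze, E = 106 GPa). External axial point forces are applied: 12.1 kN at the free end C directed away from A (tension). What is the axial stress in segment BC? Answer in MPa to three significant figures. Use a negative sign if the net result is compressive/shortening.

89.8 MPa

Internal axial forces (sectioning from the free end, tension +): N_BC = 12.1 kN, N_AB = 12.1 kN.
A_BC = 134.8 mm².
σ_BC = N_BC/A_BC = 12100/134.8 = 89.77 MPa.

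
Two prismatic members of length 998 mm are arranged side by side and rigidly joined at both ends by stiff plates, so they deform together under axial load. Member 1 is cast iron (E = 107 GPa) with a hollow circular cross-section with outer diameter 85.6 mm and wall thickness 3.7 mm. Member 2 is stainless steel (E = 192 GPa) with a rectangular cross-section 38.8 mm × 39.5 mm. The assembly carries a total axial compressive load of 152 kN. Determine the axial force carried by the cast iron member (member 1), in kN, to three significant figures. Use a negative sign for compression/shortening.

A_1 = 952 mm².
A_2 = 1533 mm².
Equal strain + equilibrium ⇒ each member carries load in proportion to AE: A₁E₁ = 101900000 N, A₂E₂ = 294300000 N, ΣAE = 396100000 N.
F₁ = P·A₁E₁/ΣAE = -152000·101900000/396100000 = -39090 N.

-39.1 kN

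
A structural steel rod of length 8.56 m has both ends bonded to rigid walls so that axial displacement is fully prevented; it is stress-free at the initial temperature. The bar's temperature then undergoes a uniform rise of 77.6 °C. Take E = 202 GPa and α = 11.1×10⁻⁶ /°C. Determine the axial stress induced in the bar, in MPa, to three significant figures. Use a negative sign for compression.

Free thermal expansion αLΔT = 11.1e-6 · 8560 · 77.6 = 7.373 mm.
The walls impose strain ε = −(7.373)/8560 = -8.6136e-04; σ = Eε = 202000 · -8.6136e-04 = -174 MPa.

-174 MPa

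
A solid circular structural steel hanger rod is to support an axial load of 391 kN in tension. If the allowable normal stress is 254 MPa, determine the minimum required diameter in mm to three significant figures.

Required area A ≥ P/σ_allow = 391000/254 = 1539 mm².
For a solid circular section, d ≥ √(4A/π) = 44.27 mm.

44.3 mm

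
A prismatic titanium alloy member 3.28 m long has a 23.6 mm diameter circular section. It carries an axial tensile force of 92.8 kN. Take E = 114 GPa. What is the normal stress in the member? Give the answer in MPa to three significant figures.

A = 437.4 mm².
σ = N/A = 92800/437.4 = 212.1 MPa.

212 MPa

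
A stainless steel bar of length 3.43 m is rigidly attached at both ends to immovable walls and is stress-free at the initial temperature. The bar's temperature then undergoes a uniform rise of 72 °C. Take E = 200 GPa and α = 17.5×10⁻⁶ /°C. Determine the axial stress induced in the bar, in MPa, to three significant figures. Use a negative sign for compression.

Free thermal expansion αLΔT = 17.5e-6 · 3430 · 72 = 4.322 mm.
The walls impose strain ε = −(4.322)/3430 = -1.2600e-03; σ = Eε = 200000 · -1.2600e-03 = -252 MPa.

-252 MPa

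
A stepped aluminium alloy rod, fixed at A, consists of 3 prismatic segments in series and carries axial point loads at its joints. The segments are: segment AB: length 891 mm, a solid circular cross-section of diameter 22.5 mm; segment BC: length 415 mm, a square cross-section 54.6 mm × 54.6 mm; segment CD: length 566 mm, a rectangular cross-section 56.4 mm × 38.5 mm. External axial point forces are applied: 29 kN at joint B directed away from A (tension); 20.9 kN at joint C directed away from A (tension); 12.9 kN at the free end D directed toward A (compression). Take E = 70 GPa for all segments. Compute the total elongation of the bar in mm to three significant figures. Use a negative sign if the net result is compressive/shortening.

Internal axial forces (sectioning from the free end, tension +): N_CD = -12.9 kN, N_BC = 8 kN, N_AB = 37 kN.
A_AB = 397.6 mm².
A_BC = 2981 mm².
A_CD = 2171 mm².
δ_AB = 37000·891/(397.6·70000) = 1.184 mm
δ_BC = 8000·415/(2981·70000) = 0.01591 mm
δ_CD = -12900·566/(2171·70000) = -0.04804 mm
δ = Σδ_i = 1.152 mm.

1.15 mm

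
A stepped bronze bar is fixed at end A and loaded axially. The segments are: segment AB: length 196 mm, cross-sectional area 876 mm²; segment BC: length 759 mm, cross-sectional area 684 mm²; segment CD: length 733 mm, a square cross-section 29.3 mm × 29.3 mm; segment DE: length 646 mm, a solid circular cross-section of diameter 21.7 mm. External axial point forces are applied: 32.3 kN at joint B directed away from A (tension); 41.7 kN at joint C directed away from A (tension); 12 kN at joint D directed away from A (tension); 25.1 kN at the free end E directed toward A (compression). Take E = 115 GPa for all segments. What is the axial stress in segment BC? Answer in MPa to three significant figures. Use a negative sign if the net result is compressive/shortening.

Internal axial forces (sectioning from the free end, tension +): N_DE = -25.1 kN, N_CD = -13.1 kN, N_BC = 28.6 kN, N_AB = 60.9 kN.
σ_BC = N_BC/A_BC = 28600/684 = 41.81 MPa.

41.8 MPa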